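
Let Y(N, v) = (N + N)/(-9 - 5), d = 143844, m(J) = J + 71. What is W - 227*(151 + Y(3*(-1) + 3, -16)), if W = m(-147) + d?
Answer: 109491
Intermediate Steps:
m(J) = 71 + J
Y(N, v) = -N/7 (Y(N, v) = (2*N)/(-14) = (2*N)*(-1/14) = -N/7)
W = 143768 (W = (71 - 147) + 143844 = -76 + 143844 = 143768)
W - 227*(151 + Y(3*(-1) + 3, -16)) = 143768 - 227*(151 - (3*(-1) + 3)/7) = 143768 - 227*(151 - (-3 + 3)/7) = 143768 - 227*(151 - 1/7*0) = 143768 - 227*(151 + 0) = 143768 - 227*151 = 143768 - 1*34277 = 143768 - 34277 = 109491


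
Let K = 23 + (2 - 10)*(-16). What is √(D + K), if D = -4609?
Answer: I*√4458 ≈ 66.768*I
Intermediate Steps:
K = 151 (K = 23 - 8*(-16) = 23 + 128 = 151)
√(D + K) = √(-4609 + 151) = √(-4458) = I*√4458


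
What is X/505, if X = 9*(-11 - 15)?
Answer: -234/505 ≈ -0.46337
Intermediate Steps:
X = -234 (X = 9*(-26) = -234)
X/505 = -234/505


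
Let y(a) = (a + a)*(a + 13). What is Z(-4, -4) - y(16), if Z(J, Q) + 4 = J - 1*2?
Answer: -938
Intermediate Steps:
Z(J, Q) = -6 + J (Z(J, Q) = -4 + (J - 1*2) = -4 + (J - 2) = -4 + (-2 + J) = -6 + J)
y(a) = 2*a*(13 + a) (y(a) = (2*a)*(13 + a) = 2*a*(13 + a))
Z(-4, -4) - y(16) = (-6 - 4) - 2*16*(13 + 16) = -10 - 2*16*29 = -10 - 1*928 = -10 - 928 = -938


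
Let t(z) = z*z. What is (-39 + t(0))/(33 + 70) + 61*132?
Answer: 829317/103 ≈ 8051.6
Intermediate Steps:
t(z) = z²
(-39 + t(0))/(33 + 70) + 61*132 = (-39 + 0²)/(33 + 70) + 61*132 = (-39 + 0)/103 + 8052 = -39*1/103 + 8052 = -39/103 + 8052 = 829317/103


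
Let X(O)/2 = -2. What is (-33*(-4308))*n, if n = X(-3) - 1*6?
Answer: -1421640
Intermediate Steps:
X(O) = -4 (X(O) = 2*(-2) = -4)
n = -10 (n = -4 - 1*6 = -4 - 6 = -10)
(-33*(-4308))*n = -33*(-4308)*(-10) = 142164*(-10) = -1421640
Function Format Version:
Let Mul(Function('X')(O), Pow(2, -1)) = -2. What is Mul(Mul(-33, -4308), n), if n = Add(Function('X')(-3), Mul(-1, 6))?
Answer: -1421640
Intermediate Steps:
Function('X')(O) = -4 (Function('X')(O) = Mul(2, -2) = -4)
n = -10 (n = Add(-4, Mul(-1, 6)) = Add(-4, -6) = -10)
Mul(Mul(-33, -4308), n) = Mul(Mul(-33, -4308), -10) = Mul(142164, -10) = -1421640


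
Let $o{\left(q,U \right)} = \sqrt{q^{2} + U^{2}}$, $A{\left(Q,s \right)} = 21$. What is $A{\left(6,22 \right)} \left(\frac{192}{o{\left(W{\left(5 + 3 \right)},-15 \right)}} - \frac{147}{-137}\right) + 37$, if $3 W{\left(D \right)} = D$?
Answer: $\frac{8156}{137} + \frac{12096 \sqrt{2089}}{2089} \approx 324.18$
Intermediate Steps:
$W{\left(D \right)} = \frac{D}{3}$
$o{\left(q,U \right)} = \sqrt{U^{2} + q^{2}}$
$A{\left(6,22 \right)} \left(\frac{192}{o{\left(W{\left(5 + 3 \right)},-15 \right)}} - \frac{147}{-137}\right) + 37 = 21 \left(\frac{192}{\sqrt{\left(-15\right)^{2} + \left(\frac{5 + 3}{3}\right)^{2}}} - \frac{147}{-137}\right) + 37 = 21 \left(\frac{192}{\sqrt{225 + \left(\frac{1}{3} \cdot 8\right)^{2}}} - - \frac{147}{137}\right) + 37 = 21 \left(\frac{192}{\sqrt{225 + \left(\frac{8}{3}\right)^{2}}} + \frac{147}{137}\right) + 37 = 21 \left(\frac{192}{\sqrt{225 + \frac{64}{9}}} + \frac{147}{137}\right) + 37 = 21 \left(\frac{192}{\sqrt{\frac{2089}{9}}} + \frac{147}{137}\right) + 37 = 21 \left(\frac{192}{\frac{1}{3} \sqrt{2089}} + \frac{147}{137}\right) + 37 = 21 \left(192 \frac{3 \sqrt{2089}}{2089} + \frac{147}{137}\right) + 37 = 21 \left(\frac{576 \sqrt{2089}}{2089} + \frac{147}{137}\right) + 37 = 21 \left(\frac{147}{137} + \frac{576 \sqrt{2089}}{2089}\right) + 37 = \left(\frac{3087}{137} + \frac{12096 \sqrt{2089}}{2089}\right) + 37 = \frac{8156}{137} + \frac{12096 \sqrt{2089}}{2089}$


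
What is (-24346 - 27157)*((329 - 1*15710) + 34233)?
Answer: -970934556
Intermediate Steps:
(-24346 - 27157)*((329 - 1*15710) + 34233) = -51503*((329 - 15710) + 34233) = -51503*(-15381 + 34233) = -51503*18852 = -970934556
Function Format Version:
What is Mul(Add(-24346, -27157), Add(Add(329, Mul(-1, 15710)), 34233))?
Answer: -970934556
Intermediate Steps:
Mul(Add(-24346, -27157), Add(Add(329, Mul(-1, 15710)), 34233)) = Mul(-51503, Add(Add(329, -15710), 34233)) = Mul(-51503, Add(-15381, 34233)) = Mul(-51503, 18852) = -970934556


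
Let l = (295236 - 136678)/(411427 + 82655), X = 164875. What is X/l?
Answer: 40730884875/79279 ≈ 5.1377e+5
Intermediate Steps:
l = 79279/247041 (l = 158558/494082 = 158558*(1/494082) = 79279/247041 ≈ 0.32091)
X/l = 164875/(79279/247041) = 164875*(247041/79279) = 40730884875/79279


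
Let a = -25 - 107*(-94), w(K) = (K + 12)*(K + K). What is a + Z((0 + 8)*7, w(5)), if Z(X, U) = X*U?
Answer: 19553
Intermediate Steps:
w(K) = 2*K*(12 + K) (w(K) = (12 + K)*(2*K) = 2*K*(12 + K))
a = 10033 (a = -25 + 10058 = 10033)
Z(X, U) = U*X
a + Z((0 + 8)*7, w(5)) = 10033 + (2*5*(12 + 5))*((0 + 8)*7) = 10033 + (2*5*17)*(8*7) = 10033 + 170*56 = 10033 + 9520 = 19553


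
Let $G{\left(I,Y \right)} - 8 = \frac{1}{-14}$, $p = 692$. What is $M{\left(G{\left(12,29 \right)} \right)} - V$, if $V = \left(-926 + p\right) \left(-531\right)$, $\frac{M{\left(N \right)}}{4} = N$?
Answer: $- \frac{869556}{7} \approx -1.2422 \cdot 10^{5}$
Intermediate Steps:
$G{\left(I,Y \right)} = \frac{111}{14}$ ($G{\left(I,Y \right)} = 8 + \frac{1}{-14} = 8 - \frac{1}{14} = \frac{111}{14}$)
$M{\left(N \right)} = 4 N$
$V = 124254$ ($V = \left(-926 + 692\right) \left(-531\right) = \left(-234\right) \left(-531\right) = 124254$)
$M{\left(G{\left(12,29 \right)} \right)} - V = 4 \cdot \frac{111}{14} - 124254 = \frac{222}{7} - 124254 = - \frac{869556}{7}$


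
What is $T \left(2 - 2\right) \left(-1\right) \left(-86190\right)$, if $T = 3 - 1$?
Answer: $0$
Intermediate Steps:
$T = 2$ ($T = 3 - 1 = 2$)
$T \left(2 - 2\right) \left(-1\right) \left(-86190\right) = 2 \left(2 - 2\right) \left(-1\right) \left(-86190\right) = 2 \cdot 0 \left(-1\right) \left(-86190\right) = 0 \left(-1\right) \left(-86190\right) = 0 \left(-86190\right) = 0$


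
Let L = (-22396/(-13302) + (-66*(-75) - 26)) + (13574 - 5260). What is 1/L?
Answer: 6651/88057136 ≈ 7.5530e-5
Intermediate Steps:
L = 88057136/6651 (L = (-22396*(-1/13302) + (4950 - 26)) + 8314 = (11198/6651 + 4924) + 8314 = 32760722/6651 + 8314 = 88057136/6651 ≈ 13240.)
1/L = 1/(88057136/6651) = 6651/88057136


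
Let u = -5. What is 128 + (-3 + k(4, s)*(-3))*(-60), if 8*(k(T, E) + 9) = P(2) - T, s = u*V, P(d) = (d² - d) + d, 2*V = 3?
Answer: -1312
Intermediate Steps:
V = 3/2 (V = (½)*3 = 3/2 ≈ 1.5000)
P(d) = d²
s = -15/2 (s = -5*3/2 = -15/2 ≈ -7.5000)
k(T, E) = -17/2 - T/8 (k(T, E) = -9 + (2² - T)/8 = -9 + (4 - T)/8 = -9 + (½ - T/8) = -17/2 - T/8)
128 + (-3 + k(4, s)*(-3))*(-60) = 128 + (-3 + (-17/2 - ⅛*4)*(-3))*(-60) = 128 + (-3 + (-17/2 - ½)*(-3))*(-60) = 128 + (-3 - 9*(-3))*(-60) = 128 + (-3 + 27)*(-60) = 128 + 24*(-60) = 128 - 1440 = -1312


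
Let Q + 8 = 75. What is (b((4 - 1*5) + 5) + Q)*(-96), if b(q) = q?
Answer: -6816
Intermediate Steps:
Q = 67 (Q = -8 + 75 = 67)
(b((4 - 1*5) + 5) + Q)*(-96) = (((4 - 1*5) + 5) + 67)*(-96) = (((4 - 5) + 5) + 67)*(-96) = ((-1 + 5) + 67)*(-96) = (4 + 67)*(-96) = 71*(-96) = -6816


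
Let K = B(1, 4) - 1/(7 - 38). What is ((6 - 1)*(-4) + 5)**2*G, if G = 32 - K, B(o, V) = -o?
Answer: 229950/31 ≈ 7417.7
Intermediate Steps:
K = -30/31 (K = -1*1 - 1/(7 - 38) = -1 - 1/(-31) = -1 - 1*(-1/31) = -1 + 1/31 = -30/31 ≈ -0.96774)
G = 1022/31 (G = 32 - 1*(-30/31) = 32 + 30/31 = 1022/31 ≈ 32.968)
((6 - 1)*(-4) + 5)**2*G = ((6 - 1)*(-4) + 5)**2*(1022/31) = (5*(-4) + 5)**2*(1022/31) = (-20 + 5)**2*(1022/31) = (-15)**2*(1022/31) = 225*(1022/31) = 229950/31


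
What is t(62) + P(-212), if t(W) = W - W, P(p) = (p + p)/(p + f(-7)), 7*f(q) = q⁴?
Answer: -424/131 ≈ -3.2366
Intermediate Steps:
f(q) = q⁴/7
P(p) = 2*p/(343 + p) (P(p) = (p + p)/(p + (⅐)*(-7)⁴) = (2*p)/(p + (⅐)*2401) = (2*p)/(p + 343) = (2*p)/(343 + p) = 2*p/(343 + p))
t(W) = 0
t(62) + P(-212) = 0 + 2*(-212)/(343 - 212) = 0 + 2*(-212)/131 = 0 + 2*(-212)*(1/131) = 0 - 424/131 = -424/131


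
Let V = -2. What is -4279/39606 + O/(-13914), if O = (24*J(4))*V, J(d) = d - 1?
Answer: -2990819/30615438 ≈ -0.097690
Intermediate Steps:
J(d) = -1 + d
O = -144 (O = (24*(-1 + 4))*(-2) = (24*3)*(-2) = 72*(-2) = -144)
-4279/39606 + O/(-13914) = -4279/39606 - 144/(-13914) = -4279*1/39606 - 144*(-1/13914) = -4279/39606 + 8/773 = -2990819/30615438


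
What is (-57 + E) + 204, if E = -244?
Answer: -97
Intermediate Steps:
(-57 + E) + 204 = (-57 - 244) + 204 = -301 + 204 = -97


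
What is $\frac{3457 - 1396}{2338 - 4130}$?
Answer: $- \frac{2061}{1792} \approx -1.1501$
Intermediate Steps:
$\frac{3457 - 1396}{2338 - 4130} = \frac{2061}{-1792} = 2061 \left(- \frac{1}{1792}\right) = - \frac{2061}{1792}$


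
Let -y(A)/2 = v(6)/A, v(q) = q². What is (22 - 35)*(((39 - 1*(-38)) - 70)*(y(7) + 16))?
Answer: -520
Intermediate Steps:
y(A) = -72/A (y(A) = -2*6²/A = -72/A)
(22 - 35)*(((39 - 1*(-38)) - 70)*(y(7) + 16)) = (22 - 35)*(((39 - 1*(-38)) - 70)*(-72/7 + 16)) = -13*((39 + 38) - 70)*(-72*⅐ + 16) = -13*(77 - 70)*(-72/7 + 16) = -91*40/7 = -13*40 = -520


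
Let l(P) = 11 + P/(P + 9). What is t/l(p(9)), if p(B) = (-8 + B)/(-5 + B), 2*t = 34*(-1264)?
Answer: -5846/3 ≈ -1948.7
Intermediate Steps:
t = -21488 (t = (34*(-1264))/2 = (½)*(-42976) = -21488)
p(B) = (-8 + B)/(-5 + B)
l(P) = 11 + P/(9 + P)
t/l(p(9)) = -21488*(9 + (-8 + 9)/(-5 + 9))/(3*(33 + 4*((-8 + 9)/(-5 + 9)))) = -21488*(9 + 1/4)/(3*(33 + 4*(1/4))) = -21488*(9 + (¼)*1)/(3*(33 + 4*((¼)*1))) = -21488*(9 + ¼)/(3*(33 + 4*(¼))) = -21488*37/(12*(33 + 1)) = -21488/(3*(4/37)*34) = -21488/408/37 = -21488*37/408 = -5846/3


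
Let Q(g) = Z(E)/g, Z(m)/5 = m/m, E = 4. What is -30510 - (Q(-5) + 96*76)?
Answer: -37805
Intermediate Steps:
Z(m) = 5 (Z(m) = 5*(m/m) = 5*1 = 5)
Q(g) = 5/g
-30510 - (Q(-5) + 96*76) = -30510 - (5/(-5) + 96*76) = -30510 - (5*(-⅕) + 7296) = -30510 - (-1 + 7296) = -30510 - 1*7295 = -30510 - 7295 = -37805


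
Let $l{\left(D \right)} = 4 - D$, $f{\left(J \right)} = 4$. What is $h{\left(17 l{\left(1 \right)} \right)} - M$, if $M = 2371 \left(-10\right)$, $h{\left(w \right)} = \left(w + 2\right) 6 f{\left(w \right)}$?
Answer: $24982$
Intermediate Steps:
$h{\left(w \right)} = 48 + 24 w$ ($h{\left(w \right)} = \left(w + 2\right) 6 \cdot 4 = \left(2 + w\right) 6 \cdot 4 = \left(12 + 6 w\right) 4 = 48 + 24 w$)
$M = -23710$
$h{\left(17 l{\left(1 \right)} \right)} - M = \left(48 + 24 \cdot 17 \left(4 - 1\right)\right) - -23710 = \left(48 + 24 \cdot 17 \left(4 - 1\right)\right) + 23710 = \left(48 + 24 \cdot 17 \cdot 3\right) + 23710 = \left(48 + 24 \cdot 51\right) + 23710 = \left(48 + 1224\right) + 23710 = 1272 + 23710 = 24982$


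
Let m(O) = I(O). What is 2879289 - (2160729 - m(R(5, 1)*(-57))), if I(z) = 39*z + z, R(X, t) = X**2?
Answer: 661560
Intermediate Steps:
I(z) = 40*z
m(O) = 40*O
2879289 - (2160729 - m(R(5, 1)*(-57))) = 2879289 - (2160729 - 40*5**2*(-57)) = 2879289 - (2160729 - 40*25*(-57)) = 2879289 - (2160729 - 40*(-1425)) = 2879289 - (2160729 - 1*(-57000)) = 2879289 - (2160729 + 57000) = 2879289 - 1*2217729 = 2879289 - 2217729 = 661560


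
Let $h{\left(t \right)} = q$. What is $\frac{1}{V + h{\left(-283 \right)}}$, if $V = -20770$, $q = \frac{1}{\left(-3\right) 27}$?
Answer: $- \frac{81}{1682371} \approx -4.8146 \cdot 10^{-5}$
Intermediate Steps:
$q = - \frac{1}{81}$ ($q = \frac{1}{-81} = - \frac{1}{81} \approx -0.012346$)
$h{\left(t \right)} = - \frac{1}{81}$
$\frac{1}{V + h{\left(-283 \right)}} = \frac{1}{-20770 - \frac{1}{81}} = \frac{1}{- \frac{1682371}{81}} = - \frac{81}{1682371}$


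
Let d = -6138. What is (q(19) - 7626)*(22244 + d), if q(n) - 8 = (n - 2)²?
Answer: -118040874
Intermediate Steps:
q(n) = 8 + (-2 + n)² (q(n) = 8 + (n - 2)² = 8 + (-2 + n)²)
(q(19) - 7626)*(22244 + d) = ((8 + (-2 + 19)²) - 7626)*(22244 - 6138) = ((8 + 17²) - 7626)*16106 = ((8 + 289) - 7626)*16106 = (297 - 7626)*16106 = -7329*16106 = -118040874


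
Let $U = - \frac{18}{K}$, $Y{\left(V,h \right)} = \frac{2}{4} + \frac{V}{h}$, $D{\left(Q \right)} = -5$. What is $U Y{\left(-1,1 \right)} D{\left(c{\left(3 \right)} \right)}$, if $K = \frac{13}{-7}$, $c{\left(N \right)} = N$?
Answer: $\frac{315}{13} \approx 24.231$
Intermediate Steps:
$K = - \frac{13}{7}$ ($K = 13 \left(- \frac{1}{7}\right) = - \frac{13}{7} \approx -1.8571$)
$Y{\left(V,h \right)} = \frac{1}{2} + \frac{V}{h}$ ($Y{\left(V,h \right)} = 2 \cdot \frac{1}{4} + \frac{V}{h} = \frac{1}{2} + \frac{V}{h}$)
$U = \frac{126}{13}$ ($U = - \frac{18}{- \frac{13}{7}} = \left(-18\right) \left(- \frac{7}{13}\right) = \frac{126}{13} \approx 9.6923$)
$U Y{\left(-1,1 \right)} D{\left(c{\left(3 \right)} \right)} = \frac{126 \frac{-1 + \frac{1}{2} \cdot 1}{1}}{13} \left(-5\right) = \frac{126 \cdot 1 \left(-1 + \frac{1}{2}\right)}{13} \left(-5\right) = \frac{126 \cdot 1 \left(- \frac{1}{2}\right)}{13} \left(-5\right) = \frac{126}{13} \left(- \frac{1}{2}\right) \left(-5\right) = \left(- \frac{63}{13}\right) \left(-5\right) = \frac{315}{13}$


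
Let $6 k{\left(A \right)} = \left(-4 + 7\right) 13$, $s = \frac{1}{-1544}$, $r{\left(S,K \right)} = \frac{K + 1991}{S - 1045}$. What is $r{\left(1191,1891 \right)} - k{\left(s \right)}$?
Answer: $\frac{2933}{146} \approx 20.089$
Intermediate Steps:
$r{\left(S,K \right)} = \frac{1991 + K}{-1045 + S}$
$s = - \frac{1}{1544} \approx -0.00064767$
$k{\left(A \right)} = \frac{13}{2}$ ($k{\left(A \right)} = \frac{\left(-4 + 7\right) 13}{6} = \frac{3 \cdot 13}{6} = \frac{1}{6} \cdot 39 = \frac{13}{2}$)
$r{\left(1191,1891 \right)} - k{\left(s \right)} = \frac{1991 + 1891}{-1045 + 1191} - \frac{13}{2} = \frac{1}{146} \cdot 3882 - \frac{13}{2} = \frac{1941}{73} - \frac{13}{2} = \frac{2933}{146}$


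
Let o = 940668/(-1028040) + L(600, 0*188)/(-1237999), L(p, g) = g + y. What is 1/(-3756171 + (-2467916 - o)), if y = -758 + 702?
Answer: -15151339190/94303239422111517 ≈ -1.6067e-7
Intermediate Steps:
y = -56
L(p, g) = -56 + g (L(p, g) = g - 56 = -56 + g)
o = -13862958013/15151339190 (o = 940668/(-1028040) + (-56 + 0*188)/(-1237999) = 940668*(-1/1028040) + (-56 + 0)*(-1/1237999) = -78389/85670 - 56*(-1/1237999) = -78389/85670 + 8/176857 = -13862958013/15151339190 ≈ -0.91497)
1/(-3756171 + (-2467916 - o)) = 1/(-3756171 + (-2467916 - 1*(-13862958013/15151339190))) = 1/(-3756171 + (-2467916 + 13862958013/15151339190)) = 1/(-3756171 - 37392218545470027/15151339190) = 1/(-94303239422111517/15151339190) = -15151339190/94303239422111517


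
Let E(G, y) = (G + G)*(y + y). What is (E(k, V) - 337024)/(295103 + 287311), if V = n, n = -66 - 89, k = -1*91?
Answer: -140302/291207 ≈ -0.48179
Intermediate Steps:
k = -91
n = -155
V = -155
E(G, y) = 4*G*y (E(G, y) = (2*G)*(2*y) = 4*G*y)
(E(k, V) - 337024)/(295103 + 287311) = (4*(-91)*(-155) - 337024)/(295103 + 287311) = (56420 - 337024)/582414 = -280604*1/582414 = -140302/291207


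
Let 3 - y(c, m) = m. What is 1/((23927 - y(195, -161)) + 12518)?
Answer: 1/36281 ≈ 2.7563e-5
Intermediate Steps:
y(c, m) = 3 - m
1/((23927 - y(195, -161)) + 12518) = 1/((23927 - (3 - 1*(-161))) + 12518) = 1/((23927 - (3 + 161)) + 12518) = 1/((23927 - 1*164) + 12518) = 1/((23927 - 164) + 12518) = 1/(23763 + 12518) = 1/36281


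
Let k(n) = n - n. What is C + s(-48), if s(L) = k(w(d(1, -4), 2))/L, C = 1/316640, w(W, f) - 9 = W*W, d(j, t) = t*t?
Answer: 1/316640 ≈ 3.1582e-6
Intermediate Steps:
d(j, t) = t²
w(W, f) = 9 + W² (w(W, f) = 9 + W*W = 9 + W²)
k(n) = 0
C = 1/316640 ≈ 3.1582e-6
s(L) = 0 (s(L) = 0/L = 0)
C + s(-48) = 1/316640 + 0 = 1/316640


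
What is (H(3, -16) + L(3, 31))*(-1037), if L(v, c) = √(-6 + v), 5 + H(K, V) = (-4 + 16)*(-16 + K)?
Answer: 166957 - 1037*I*√3 ≈ 1.6696e+5 - 1796.1*I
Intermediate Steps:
H(K, V) = -197 + 12*K (H(K, V) = -5 + (-4 + 16)*(-16 + K) = -5 + 12*(-16 + K) = -5 + (-192 + 12*K) = -197 + 12*K)
(H(3, -16) + L(3, 31))*(-1037) = ((-197 + 12*3) + √(-6 + 3))*(-1037) = ((-197 + 36) + √(-3))*(-1037) = (-161 + I*√3)*(-1037) = 166957 - 1037*I*√3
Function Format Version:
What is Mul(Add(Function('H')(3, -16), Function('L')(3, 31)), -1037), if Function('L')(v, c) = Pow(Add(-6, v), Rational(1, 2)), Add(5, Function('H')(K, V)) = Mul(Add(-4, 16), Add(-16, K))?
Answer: Add(166957, Mul(-1037, I, Pow(3, Rational(1, 2)))) ≈ Add(1.6696e+5, Mul(-1796.1, I))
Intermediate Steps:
Function('H')(K, V) = Add(-197, Mul(12, K)) (Function('H')(K, V) = Add(-5, Mul(Add(-4, 16), Add(-16, K))) = Add(-5, Mul(12, Add(-16, K))) = Add(-5, Add(-192, Mul(12, K))) = Add(-197, Mul(12, K)))
Mul(Add(Function('H')(3, -16), Function('L')(3, 31)), -1037) = Mul(Add(Add(-197, Mul(12, 3)), Pow(Add(-6, 3), Rational(1, 2))), -1037) = Mul(Add(Add(-197, 36), Pow(-3, Rational(1, 2))), -1037) = Mul(Add(-161, Mul(I, Pow(3, Rational(1, 2)))), -1037) = Add(166957, Mul(-1037, I, Pow(3, Rational(1, 2))))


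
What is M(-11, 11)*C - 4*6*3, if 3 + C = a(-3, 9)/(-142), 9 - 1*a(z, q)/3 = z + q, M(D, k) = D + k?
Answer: -72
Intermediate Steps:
a(z, q) = 27 - 3*q - 3*z (a(z, q) = 27 - 3*(z + q) = 27 - 3*(q + z) = 27 + (-3*q - 3*z) = 27 - 3*q - 3*z)
C = -435/142 (C = -3 + (27 - 3*9 - 3*(-3))/(-142) = -3 + (27 - 27 + 9)*(-1/142) = -3 + 9*(-1/142) = -3 - 9/142 = -435/142 ≈ -3.0634)
M(-11, 11)*C - 4*6*3 = (-11 + 11)*(-435/142) - 4*6*3 = 0*(-435/142) - 24*3 = 0 - 72 = -72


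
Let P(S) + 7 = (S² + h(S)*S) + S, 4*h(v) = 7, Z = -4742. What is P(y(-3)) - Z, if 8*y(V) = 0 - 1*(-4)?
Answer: 37893/8 ≈ 4736.6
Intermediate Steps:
y(V) = ½ (y(V) = (0 - 1*(-4))/8 = (0 + 4)/8 = (⅛)*4 = ½)
h(v) = 7/4 (h(v) = (¼)*7 = 7/4)
P(S) = -7 + S² + 11*S/4 (P(S) = -7 + ((S² + 7*S/4) + S) = -7 + (S² + 11*S/4) = -7 + S² + 11*S/4)
P(y(-3)) - Z = (-7 + (½)² + (11/4)*(½)) - 1*(-4742) = (-7 + ¼ + 11/8) + 4742 = -43/8 + 4742 = 37893/8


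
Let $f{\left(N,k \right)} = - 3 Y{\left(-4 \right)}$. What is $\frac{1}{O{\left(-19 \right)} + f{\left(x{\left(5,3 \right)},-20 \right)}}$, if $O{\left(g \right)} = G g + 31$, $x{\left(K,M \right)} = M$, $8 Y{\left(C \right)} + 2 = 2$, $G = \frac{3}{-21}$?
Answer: $\frac{7}{236} \approx 0.029661$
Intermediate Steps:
$G = - \frac{1}{7}$ ($G = 3 \left(- \frac{1}{21}\right) = - \frac{1}{7} \approx -0.14286$)
$Y{\left(C \right)} = 0$ ($Y{\left(C \right)} = - \frac{1}{4} + \frac{1}{8} \cdot 2 = - \frac{1}{4} + \frac{1}{4} = 0$)
$O{\left(g \right)} = 31 - \frac{g}{7}$ ($O{\left(g \right)} = - \frac{g}{7} + 31 = 31 - \frac{g}{7}$)
$f{\left(N,k \right)} = 0$ ($f{\left(N,k \right)} = \left(-3\right) 0 = 0$)
$\frac{1}{O{\left(-19 \right)} + f{\left(x{\left(5,3 \right)},-20 \right)}} = \frac{1}{\left(31 - - \frac{19}{7}\right) + 0} = \frac{1}{\left(31 + \frac{19}{7}\right) + 0} = \frac{1}{\frac{236}{7} + 0} = \frac{1}{\frac{236}{7}} = \frac{7}{236}$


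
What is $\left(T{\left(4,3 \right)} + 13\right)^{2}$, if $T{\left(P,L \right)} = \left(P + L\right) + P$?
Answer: $576$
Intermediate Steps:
$T{\left(P,L \right)} = L + 2 P$ ($T{\left(P,L \right)} = \left(L + P\right) + P = L + 2 P$)
$\left(T{\left(4,3 \right)} + 13\right)^{2} = \left(\left(3 + 2 \cdot 4\right) + 13\right)^{2} = \left(\left(3 + 8\right) + 13\right)^{2} = \left(11 + 13\right)^{2} = 24^{2} = 576$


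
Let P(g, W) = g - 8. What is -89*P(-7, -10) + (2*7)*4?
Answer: 1391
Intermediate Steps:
P(g, W) = -8 + g
-89*P(-7, -10) + (2*7)*4 = -89*(-8 - 7) + (2*7)*4 = -89*(-15) + 14*4 = 1335 + 56 = 1391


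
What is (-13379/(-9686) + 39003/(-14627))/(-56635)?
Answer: 36417685/1604776760894 ≈ 2.2693e-5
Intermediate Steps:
(-13379/(-9686) + 39003/(-14627))/(-56635) = (-13379*(-1/9686) + 39003*(-1/14627))*(-1/56635) = (13379/9686 - 39003/14627)*(-1/56635) = -182088425/141677122*(-1/56635) = 36417685/1604776760894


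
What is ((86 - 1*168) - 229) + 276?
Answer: -35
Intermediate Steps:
((86 - 1*168) - 229) + 276 = ((86 - 168) - 229) + 276 = (-82 - 229) + 276 = -311 + 276 = -35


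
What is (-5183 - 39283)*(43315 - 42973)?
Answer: -15207372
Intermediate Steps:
(-5183 - 39283)*(43315 - 42973) = -44466*342 = -15207372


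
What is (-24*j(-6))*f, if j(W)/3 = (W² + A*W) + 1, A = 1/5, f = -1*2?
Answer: 25776/5 ≈ 5155.2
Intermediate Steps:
f = -2
A = ⅕ ≈ 0.20000
j(W) = 3 + 3*W² + 3*W/5 (j(W) = 3*((W² + W/5) + 1) = 3*(1 + W² + W/5) = 3 + 3*W² + 3*W/5)
(-24*j(-6))*f = -24*(3 + 3*(-6)² + (⅗)*(-6))*(-2) = -24*(3 + 3*36 - 18/5)*(-2) = -24*(3 + 108 - 18/5)*(-2) = -24*537/5*(-2) = -12888/5*(-2) = 25776/5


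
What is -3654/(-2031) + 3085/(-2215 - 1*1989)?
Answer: 3031927/2846108 ≈ 1.0653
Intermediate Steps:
-3654/(-2031) + 3085/(-2215 - 1*1989) = -3654*(-1/2031) + 3085/(-2215 - 1989) = 1218/677 + 3085/(-4204) = 1218/677 + 3085*(-1/4204) = 1218/677 - 3085/4204 = 3031927/2846108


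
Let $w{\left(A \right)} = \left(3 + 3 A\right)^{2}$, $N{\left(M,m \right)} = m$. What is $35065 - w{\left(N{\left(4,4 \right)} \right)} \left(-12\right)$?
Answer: $37765$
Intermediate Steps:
$35065 - w{\left(N{\left(4,4 \right)} \right)} \left(-12\right) = 35065 - 9 \left(1 + 4\right)^{2} \left(-12\right) = 35065 - 9 \cdot 5^{2} \left(-12\right) = 35065 - 9 \cdot 25 \left(-12\right) = 35065 - 225 \left(-12\right) = 35065 - -2700 = 35065 + 2700 = 37765$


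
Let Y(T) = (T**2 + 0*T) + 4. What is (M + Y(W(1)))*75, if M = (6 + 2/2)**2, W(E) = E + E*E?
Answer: 4275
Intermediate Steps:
W(E) = E + E**2
M = 49 (M = (6 + 2*(1/2))**2 = (6 + 1)**2 = 7**2 = 49)
Y(T) = 4 + T**2 (Y(T) = (T**2 + 0) + 4 = T**2 + 4 = 4 + T**2)
(M + Y(W(1)))*75 = (49 + (4 + (1*(1 + 1))**2))*75 = (49 + (4 + (1*2)**2))*75 = (49 + (4 + 2**2))*75 = (49 + (4 + 4))*75 = (49 + 8)*75 = 57*75 = 4275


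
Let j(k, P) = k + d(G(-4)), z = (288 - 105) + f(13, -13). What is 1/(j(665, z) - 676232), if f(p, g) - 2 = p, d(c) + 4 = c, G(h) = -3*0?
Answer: -1/675571 ≈ -1.4802e-6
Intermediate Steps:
G(h) = 0
d(c) = -4 + c
f(p, g) = 2 + p
z = 198 (z = (288 - 105) + (2 + 13) = 183 + 15 = 198)
j(k, P) = -4 + k (j(k, P) = k + (-4 + 0) = k - 4 = -4 + k)
1/(j(665, z) - 676232) = 1/((-4 + 665) - 676232) = 1/(661 - 676232) = 1/(-675571) = -1/675571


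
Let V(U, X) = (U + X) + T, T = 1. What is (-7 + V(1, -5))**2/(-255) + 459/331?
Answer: 16789/16881 ≈ 0.99455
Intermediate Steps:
V(U, X) = 1 + U + X (V(U, X) = (U + X) + 1 = 1 + U + X)
(-7 + V(1, -5))**2/(-255) + 459/331 = (-7 + (1 + 1 - 5))**2/(-255) + 459/331 = (-7 - 3)**2*(-1/255) + 459*(1/331) = (-10)**2*(-1/255) + 459/331 = 100*(-1/255) + 459/331 = -20/51 + 459/331 = 16789/16881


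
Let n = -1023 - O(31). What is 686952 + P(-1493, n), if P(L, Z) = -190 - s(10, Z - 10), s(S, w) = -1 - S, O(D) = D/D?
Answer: 686773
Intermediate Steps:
O(D) = 1
n = -1024 (n = -1023 - 1*1 = -1023 - 1 = -1024)
P(L, Z) = -179 (P(L, Z) = -190 - (-1 - 1*10) = -190 - (-1 - 10) = -190 - 1*(-11) = -190 + 11 = -179)
686952 + P(-1493, n) = 686952 - 179 = 686773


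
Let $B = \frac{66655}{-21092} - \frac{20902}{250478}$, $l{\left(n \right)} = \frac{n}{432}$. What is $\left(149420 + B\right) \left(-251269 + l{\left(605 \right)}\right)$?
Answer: $- \frac{42842706202712196801569}{1141145706816} \approx -3.7544 \cdot 10^{10}$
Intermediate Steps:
$l{\left(n \right)} = \frac{n}{432}$ ($l{\left(n \right)} = n \frac{1}{432} = \frac{n}{432}$)
$B = - \frac{8568238037}{2641540988}$ ($B = 66655 \left(- \frac{1}{21092}\right) - \frac{10451}{125239} = - \frac{66655}{21092} - \frac{10451}{125239} = - \frac{8568238037}{2641540988} \approx -3.2437$)
$\left(149420 + B\right) \left(-251269 + l{\left(605 \right)}\right) = \left(149420 - \frac{8568238037}{2641540988}\right) \left(-251269 + \frac{1}{432} \cdot 605\right) = \frac{394690486188923 \left(-251269 + \frac{605}{432}\right)}{2641540988} = \frac{394690486188923}{2641540988} \left(- \frac{108547603}{432}\right) = - \frac{42842706202712196801569}{1141145706816}$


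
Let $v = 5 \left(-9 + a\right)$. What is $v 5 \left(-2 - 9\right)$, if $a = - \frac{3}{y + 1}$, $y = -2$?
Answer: $1650$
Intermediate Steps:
$a = 3$ ($a = - \frac{3}{-2 + 1} = - \frac{3}{-1} = \left(-3\right) \left(-1\right) = 3$)
$v = -30$ ($v = 5 \left(-9 + 3\right) = 5 \left(-6\right) = -30$)
$v 5 \left(-2 - 9\right) = - 30 \cdot 5 \left(-2 - 9\right) = - 30 \cdot 5 \left(-11\right) = \left(-30\right) \left(-55\right) = 1650$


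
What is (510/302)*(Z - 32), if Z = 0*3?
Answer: -8160/151 ≈ -54.040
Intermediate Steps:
Z = 0
(510/302)*(Z - 32) = (510/302)*(0 - 32) = (510*(1/302))*(-32) = (255/151)*(-32) = -8160/151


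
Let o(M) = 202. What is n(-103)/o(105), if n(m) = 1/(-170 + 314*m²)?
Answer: 1/672873312 ≈ 1.4862e-9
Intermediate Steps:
n(-103)/o(105) = (1/(2*(-85 + 157*(-103)²)))/202 = (1/(2*(-85 + 157*10609)))*(1/202) = (1/(2*(-85 + 1665613)))*(1/202) = ((½)/1665528)*(1/202) = ((½)*(1/1665528))*(1/202) = (1/3331056)*(1/202) = 1/672873312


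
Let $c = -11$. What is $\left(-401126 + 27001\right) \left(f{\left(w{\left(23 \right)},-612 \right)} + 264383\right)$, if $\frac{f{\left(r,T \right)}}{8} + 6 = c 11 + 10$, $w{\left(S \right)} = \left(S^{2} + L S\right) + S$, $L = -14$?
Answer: $-98562108875$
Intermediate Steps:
$w{\left(S \right)} = S^{2} - 13 S$ ($w{\left(S \right)} = \left(S^{2} - 14 S\right) + S = S^{2} - 13 S$)
$f{\left(r,T \right)} = -936$ ($f{\left(r,T \right)} = -48 + 8 \left(\left(-11\right) 11 + 10\right) = -48 + 8 \left(-121 + 10\right) = -48 + 8 \left(-111\right) = -48 - 888 = -936$)
$\left(-401126 + 27001\right) \left(f{\left(w{\left(23 \right)},-612 \right)} + 264383\right) = \left(-401126 + 27001\right) \left(-936 + 264383\right) = \left(-374125\right) 263447 = -98562108875$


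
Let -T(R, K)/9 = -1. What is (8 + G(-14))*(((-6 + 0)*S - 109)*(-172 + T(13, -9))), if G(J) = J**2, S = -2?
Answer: 3225444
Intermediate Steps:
T(R, K) = 9 (T(R, K) = -9*(-1) = 9)
(8 + G(-14))*(((-6 + 0)*S - 109)*(-172 + T(13, -9))) = (8 + (-14)**2)*(((-6 + 0)*(-2) - 109)*(-172 + 9)) = (8 + 196)*((-6*(-2) - 109)*(-163)) = 204*((12 - 109)*(-163)) = 204*(-97*(-163)) = 204*15811 = 3225444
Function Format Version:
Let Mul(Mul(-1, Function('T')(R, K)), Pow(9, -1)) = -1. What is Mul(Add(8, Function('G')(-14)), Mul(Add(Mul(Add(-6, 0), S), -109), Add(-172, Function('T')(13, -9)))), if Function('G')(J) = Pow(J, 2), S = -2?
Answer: 3225444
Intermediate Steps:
Function('T')(R, K) = 9 (Function('T')(R, K) = Mul(-9, -1) = 9)
Mul(Add(8, Function('G')(-14)), Mul(Add(Mul(Add(-6, 0), S), -109), Add(-172, Function('T')(13, -9)))) = Mul(Add(8, Pow(-14, 2)), Mul(Add(Mul(Add(-6, 0), -2), -109), Add(-172, 9))) = Mul(Add(8, 196), Mul(Add(Mul(-6, -2), -109), -163)) = Mul(204, Mul(Add(12, -109), -163)) = Mul(204, Mul(-97, -163)) = Mul(204, 15811) = 3225444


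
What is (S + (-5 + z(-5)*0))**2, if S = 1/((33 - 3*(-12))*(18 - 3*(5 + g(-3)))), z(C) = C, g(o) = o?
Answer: 17131321/685584 ≈ 24.988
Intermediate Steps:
S = 1/828 (S = 1/((33 - 3*(-12))*(18 - 3*(5 - 3))) = 1/((33 + 36)*(18 - 3*2)) = 1/(69*(18 - 6)) = 1/(69*12) = 1/828 ≈ 0.0012077)
(S + (-5 + z(-5)*0))**2 = (1/828 + (-5 - 5*0))**2 = (1/828 + (-5 + 0))**2 = (1/828 - 5)**2 = (-4139/828)**2 = 17131321/685584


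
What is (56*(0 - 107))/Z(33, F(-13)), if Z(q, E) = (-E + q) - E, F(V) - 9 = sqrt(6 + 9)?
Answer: -5992/11 - 11984*sqrt(15)/165 ≈ -826.02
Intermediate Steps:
F(V) = 9 + sqrt(15) (F(V) = 9 + sqrt(6 + 9) = 9 + sqrt(15))
Z(q, E) = q - 2*E (Z(q, E) = (q - E) - E = q - 2*E)
(56*(0 - 107))/Z(33, F(-13)) = (56*(0 - 107))/(33 - 2*(9 + sqrt(15))) = (56*(-107))/(33 + (-18 - 2*sqrt(15))) = -5992/(15 - 2*sqrt(15))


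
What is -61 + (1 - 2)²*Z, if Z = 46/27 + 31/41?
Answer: -64804/1107 ≈ -58.540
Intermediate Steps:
Z = 2723/1107 (Z = 46*(1/27) + 31*(1/41) = 46/27 + 31/41 = 2723/1107 ≈ 2.4598)
-61 + (1 - 2)²*Z = -61 + (1 - 2)²*(2723/1107) = -61 + (-1)²*(2723/1107) = -61 + 1*(2723/1107) = -61 + 2723/1107 = -64804/1107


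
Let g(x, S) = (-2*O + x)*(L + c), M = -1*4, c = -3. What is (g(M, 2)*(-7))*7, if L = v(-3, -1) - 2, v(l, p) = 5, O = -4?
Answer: 0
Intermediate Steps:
L = 3 (L = 5 - 2 = 3)
M = -4
g(x, S) = 0 (g(x, S) = (-2*(-4) + x)*(3 - 3) = (8 + x)*0 = 0)
(g(M, 2)*(-7))*7 = (0*(-7))*7 = 0*7 = 0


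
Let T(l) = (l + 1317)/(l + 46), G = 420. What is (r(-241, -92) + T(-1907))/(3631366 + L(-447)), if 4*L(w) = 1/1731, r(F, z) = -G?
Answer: -1081570344/9358439800457 ≈ -0.00011557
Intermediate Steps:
T(l) = (1317 + l)/(46 + l)
r(F, z) = -420 (r(F, z) = -1*420 = -420)
L(w) = 1/6924 (L(w) = (1/4)/1731 = (1/4)*(1/1731) = 1/6924)
(r(-241, -92) + T(-1907))/(3631366 + L(-447)) = (-420 + (1317 - 1907)/(46 - 1907))/(3631366 + 1/6924) = (-420 - 590/(-1861))/(25143578185/6924) = (-420 - 1/1861*(-590))*(6924/25143578185) = (-420 + 590/1861)*(6924/25143578185) = -781030/1861*6924/25143578185 = -1081570344/9358439800457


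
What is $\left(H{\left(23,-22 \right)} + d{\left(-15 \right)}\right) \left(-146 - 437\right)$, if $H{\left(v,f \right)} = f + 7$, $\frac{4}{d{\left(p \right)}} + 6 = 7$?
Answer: $6413$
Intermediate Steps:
$d{\left(p \right)} = 4$ ($d{\left(p \right)} = \frac{4}{-6 + 7} = \frac{4}{1} = 4 \cdot 1 = 4$)
$H{\left(v,f \right)} = 7 + f$
$\left(H{\left(23,-22 \right)} + d{\left(-15 \right)}\right) \left(-146 - 437\right) = \left(\left(7 - 22\right) + 4\right) \left(-146 - 437\right) = \left(-15 + 4\right) \left(-583\right) = \left(-11\right) \left(-583\right) = 6413$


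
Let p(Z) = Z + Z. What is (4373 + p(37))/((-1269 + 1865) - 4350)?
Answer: -4447/3754 ≈ -1.1846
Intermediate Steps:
p(Z) = 2*Z
(4373 + p(37))/((-1269 + 1865) - 4350) = (4373 + 2*37)/((-1269 + 1865) - 4350) = (4373 + 74)/(596 - 4350) = 4447/(-3754) = 4447*(-1/3754) = -4447/3754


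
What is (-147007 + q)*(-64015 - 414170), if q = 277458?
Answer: -62379711435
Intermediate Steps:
(-147007 + q)*(-64015 - 414170) = (-147007 + 277458)*(-64015 - 414170) = 130451*(-478185) = -62379711435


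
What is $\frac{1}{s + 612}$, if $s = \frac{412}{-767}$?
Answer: $\frac{767}{468992} \approx 0.0016354$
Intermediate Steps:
$s = - \frac{412}{767}$ ($s = 412 \left(- \frac{1}{767}\right) = - \frac{412}{767} \approx -0.53716$)
$\frac{1}{s + 612} = \frac{1}{- \frac{412}{767} + 612} = \frac{1}{\frac{468992}{767}} = \frac{767}{468992}$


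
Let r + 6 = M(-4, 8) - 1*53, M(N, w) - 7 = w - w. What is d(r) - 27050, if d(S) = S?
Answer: -27102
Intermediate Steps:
M(N, w) = 7 (M(N, w) = 7 + (w - w) = 7 + 0 = 7)
r = -52 (r = -6 + (7 - 1*53) = -6 + (7 - 53) = -6 - 46 = -52)
d(r) - 27050 = -52 - 27050 = -27102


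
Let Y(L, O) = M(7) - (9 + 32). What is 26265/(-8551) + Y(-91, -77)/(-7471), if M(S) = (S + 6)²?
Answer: -11607079/3757913 ≈ -3.0887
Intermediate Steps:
M(S) = (6 + S)²
Y(L, O) = 128 (Y(L, O) = (6 + 7)² - (9 + 32) = 13² - 1*41 = 169 - 41 = 128)
26265/(-8551) + Y(-91, -77)/(-7471) = 26265/(-8551) + 128/(-7471) = 26265*(-1/8551) + 128*(-1/7471) = -1545/503 - 128/7471 = -11607079/3757913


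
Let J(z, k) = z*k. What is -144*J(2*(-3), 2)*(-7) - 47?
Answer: -12143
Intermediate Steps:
J(z, k) = k*z
-144*J(2*(-3), 2)*(-7) - 47 = -144*2*(2*(-3))*(-7) - 47 = -144*2*(-6)*(-7) - 47 = -(-1728)*(-7) - 47 = -144*84 - 47 = -12096 - 47 = -12143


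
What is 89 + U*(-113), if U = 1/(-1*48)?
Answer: 4385/48 ≈ 91.354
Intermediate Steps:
U = -1/48 (U = -1*1/48 = -1/48 ≈ -0.020833)
89 + U*(-113) = 89 - 1/48*(-113) = 89 + 113/48 = 4385/48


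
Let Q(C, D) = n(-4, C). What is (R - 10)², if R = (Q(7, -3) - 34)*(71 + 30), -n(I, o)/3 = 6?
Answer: 27688644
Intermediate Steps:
n(I, o) = -18 (n(I, o) = -3*6 = -18)
Q(C, D) = -18
R = -5252 (R = (-18 - 34)*(71 + 30) = -52*101 = -5252)
(R - 10)² = (-5252 - 10)² = (-5262)² = 27688644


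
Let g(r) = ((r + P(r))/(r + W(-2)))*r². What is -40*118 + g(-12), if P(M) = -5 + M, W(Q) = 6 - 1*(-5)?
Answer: -544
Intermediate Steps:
W(Q) = 11 (W(Q) = 6 + 5 = 11)
g(r) = r²*(-5 + 2*r)/(11 + r) (g(r) = ((r + (-5 + r))/(r + 11))*r² = ((-5 + 2*r)/(11 + r))*r² = r²*(-5 + 2*r)/(11 + r))
-40*118 + g(-12) = -40*118 + (-12)²*(-5 + 2*(-12))/(11 - 12) = -4720 + 144*(-5 - 24)/(-1) = -4720 + 144*(-1)*(-29) = -4720 + 4176 = -544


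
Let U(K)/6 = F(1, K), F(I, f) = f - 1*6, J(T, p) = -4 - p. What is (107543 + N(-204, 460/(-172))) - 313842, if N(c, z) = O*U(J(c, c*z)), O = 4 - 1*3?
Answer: -9014197/43 ≈ -2.0963e+5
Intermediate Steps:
O = 1 (O = 4 - 3 = 1)
F(I, f) = -6 + f (F(I, f) = f - 6 = -6 + f)
U(K) = -36 + 6*K (U(K) = 6*(-6 + K) = -36 + 6*K)
N(c, z) = -60 - 6*c*z (N(c, z) = 1*(-36 + 6*(-4 - c*z)) = 1*(-36 + (-24 - 6*c*z)) = 1*(-60 - 6*c*z) = -60 - 6*c*z)
(107543 + N(-204, 460/(-172))) - 313842 = (107543 + (-60 - 6*(-204)*460/(-172))) - 313842 = (107543 + (-60 - 6*(-204)*460*(-1/172))) - 313842 = (107543 + (-60 - 6*(-204)*(-115/43))) - 313842 = (107543 + (-60 - 140760/43)) - 313842 = (107543 - 143340/43) - 313842 = 4481009/43 - 313842 = -9014197/43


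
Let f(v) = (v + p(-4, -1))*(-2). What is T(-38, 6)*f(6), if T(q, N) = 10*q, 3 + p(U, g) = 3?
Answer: 4560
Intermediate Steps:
p(U, g) = 0 (p(U, g) = -3 + 3 = 0)
f(v) = -2*v (f(v) = (v + 0)*(-2) = v*(-2) = -2*v)
T(-38, 6)*f(6) = (10*(-38))*(-2*6) = -380*(-12) = 4560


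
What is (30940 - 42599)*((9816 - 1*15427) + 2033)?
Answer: 41715902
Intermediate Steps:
(30940 - 42599)*((9816 - 1*15427) + 2033) = -11659*((9816 - 15427) + 2033) = -11659*(-5611 + 2033) = -11659*(-3578) = 41715902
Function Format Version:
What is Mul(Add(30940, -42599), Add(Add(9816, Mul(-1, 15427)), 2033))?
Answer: 41715902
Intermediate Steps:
Mul(Add(30940, -42599), Add(Add(9816, Mul(-1, 15427)), 2033)) = Mul(-11659, Add(Add(9816, -15427), 2033)) = Mul(-11659, Add(-5611, 2033)) = Mul(-11659, -3578) = 41715902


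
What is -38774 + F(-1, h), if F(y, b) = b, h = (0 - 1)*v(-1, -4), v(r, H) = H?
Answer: -38770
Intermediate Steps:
h = 4 (h = (0 - 1)*(-4) = -1*(-4) = 4)
-38774 + F(-1, h) = -38774 + 4 = -38770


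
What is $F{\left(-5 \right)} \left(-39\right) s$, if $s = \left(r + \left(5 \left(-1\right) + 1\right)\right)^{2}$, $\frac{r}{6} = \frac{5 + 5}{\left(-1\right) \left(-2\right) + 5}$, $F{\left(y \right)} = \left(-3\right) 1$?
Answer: $\frac{119808}{49} \approx 2445.1$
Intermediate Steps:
$F{\left(y \right)} = -3$
$r = \frac{60}{7}$ ($r = 6 \frac{5 + 5}{\left(-1\right) \left(-2\right) + 5} = 6 \frac{10}{2 + 5} = 6 \cdot \frac{10}{7} = \frac{60}{7} \approx 8.5714$)
$s = \frac{1024}{49}$ ($s = \left(\frac{60}{7} + \left(5 \left(-1\right) + 1\right)\right)^{2} = \left(\frac{60}{7} + \left(-5 + 1\right)\right)^{2} = \left(\frac{60}{7} - 4\right)^{2} = \left(\frac{32}{7}\right)^{2} = \frac{1024}{49} \approx 20.898$)
$F{\left(-5 \right)} \left(-39\right) s = \left(-3\right) \left(-39\right) \frac{1024}{49} = 117 \cdot \frac{1024}{49} = \frac{119808}{49}$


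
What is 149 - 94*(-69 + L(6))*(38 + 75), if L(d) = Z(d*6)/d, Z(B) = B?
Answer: 669335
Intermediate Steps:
L(d) = 6 (L(d) = (d*6)/d = (6*d)/d = 6)
149 - 94*(-69 + L(6))*(38 + 75) = 149 - 94*(-69 + 6)*(38 + 75) = 149 - (-5922)*113 = 149 - 94*(-7119) = 149 + 669186 = 669335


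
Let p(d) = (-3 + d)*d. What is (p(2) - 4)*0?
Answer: 0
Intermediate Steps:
p(d) = d*(-3 + d)
(p(2) - 4)*0 = (2*(-3 + 2) - 4)*0 = (2*(-1) - 4)*0 = (-2 - 4)*0 = -6*0 = 0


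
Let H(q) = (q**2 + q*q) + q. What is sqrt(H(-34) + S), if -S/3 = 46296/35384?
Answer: sqrt(44487564559)/4423 ≈ 47.687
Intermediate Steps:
H(q) = q + 2*q**2 (H(q) = (q**2 + q**2) + q = 2*q**2 + q = q + 2*q**2)
S = -17361/4423 (S = -138888/35384 = -3*5787/4423 = -17361/4423 ≈ -3.9252)
sqrt(H(-34) + S) = sqrt(-34*(1 + 2*(-34)) - 17361/4423) = sqrt(-34*(1 - 68) - 17361/4423) = sqrt(-34*(-67) - 17361/4423) = sqrt(2278 - 17361/4423) = sqrt(10058233/4423) = sqrt(44487564559)/4423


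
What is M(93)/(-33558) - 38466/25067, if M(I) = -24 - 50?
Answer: -92070505/60085599 ≈ -1.5323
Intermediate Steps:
M(I) = -74
M(93)/(-33558) - 38466/25067 = -74/(-33558) - 38466/25067 = -74*(-1/33558) - 38466*1/25067 = 37/16779 - 38466/25067 = -92070505/60085599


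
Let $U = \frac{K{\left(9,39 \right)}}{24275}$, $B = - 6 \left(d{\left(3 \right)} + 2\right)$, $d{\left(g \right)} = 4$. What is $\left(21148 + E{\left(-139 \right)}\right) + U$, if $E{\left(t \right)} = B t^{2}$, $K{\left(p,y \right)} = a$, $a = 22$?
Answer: $- \frac{16371254178}{24275} \approx -6.7441 \cdot 10^{5}$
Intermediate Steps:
$K{\left(p,y \right)} = 22$
$B = -36$ ($B = - 6 \left(4 + 2\right) = \left(-6\right) 6 = -36$)
$U = \frac{22}{24275} \approx 0.00090628$
$E{\left(t \right)} = - 36 t^{2}$
$\left(21148 + E{\left(-139 \right)}\right) + U = \left(21148 - 36 \left(-139\right)^{2}\right) + \frac{22}{24275} = \left(21148 - 695556\right) + \frac{22}{24275} = -674408 + \frac{22}{24275} = - \frac{16371254178}{24275}$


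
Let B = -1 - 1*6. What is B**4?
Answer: 2401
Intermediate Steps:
B = -7 (B = -1 - 6 = -7)
B**4 = (-7)**4 = 2401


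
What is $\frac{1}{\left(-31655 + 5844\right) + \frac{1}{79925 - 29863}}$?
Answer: $- \frac{50062}{1292150281} \approx -3.8743 \cdot 10^{-5}$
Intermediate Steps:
$\frac{1}{\left(-31655 + 5844\right) + \frac{1}{79925 - 29863}} = \frac{1}{-25811 + \frac{1}{50062}} = \frac{1}{- \frac{1292150281}{50062}} = - \frac{50062}{1292150281}$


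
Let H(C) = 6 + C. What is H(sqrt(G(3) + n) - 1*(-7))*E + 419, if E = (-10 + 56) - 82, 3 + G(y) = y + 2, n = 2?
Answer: -121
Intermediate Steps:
G(y) = -1 + y (G(y) = -3 + (y + 2) = -3 + (2 + y) = -1 + y)
E = -36 (E = 46 - 82 = -36)
H(sqrt(G(3) + n) - 1*(-7))*E + 419 = (6 + (sqrt((-1 + 3) + 2) - 1*(-7)))*(-36) + 419 = (6 + (sqrt(2 + 2) + 7))*(-36) + 419 = (6 + (sqrt(4) + 7))*(-36) + 419 = (6 + (2 + 7))*(-36) + 419 = (6 + 9)*(-36) + 419 = 15*(-36) + 419 = -540 + 419 = -121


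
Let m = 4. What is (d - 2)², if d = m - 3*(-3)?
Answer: 121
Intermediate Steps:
d = 13 (d = 4 - 3*(-3) = 4 + 9 = 13)
(d - 2)² = (13 - 2)² = 11² = 121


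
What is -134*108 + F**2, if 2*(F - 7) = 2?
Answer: -14408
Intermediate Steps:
F = 8 (F = 7 + (1/2)*2 = 7 + 1 = 8)
-134*108 + F**2 = -134*108 + 8**2 = -14472 + 64 = -14408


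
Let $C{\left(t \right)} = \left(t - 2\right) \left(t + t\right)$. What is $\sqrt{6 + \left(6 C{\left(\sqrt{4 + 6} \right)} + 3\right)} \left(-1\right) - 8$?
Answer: $-8 - \sqrt{129 - 24 \sqrt{10}} \approx -15.287$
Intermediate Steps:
$C{\left(t \right)} = 2 t \left(-2 + t\right)$ ($C{\left(t \right)} = \left(-2 + t\right) 2 t = 2 t \left(-2 + t\right)$)
$\sqrt{6 + \left(6 C{\left(\sqrt{4 + 6} \right)} + 3\right)} \left(-1\right) - 8 = \sqrt{6 + \left(6 \cdot 2 \sqrt{4 + 6} \left(-2 + \sqrt{4 + 6}\right) + 3\right)} \left(-1\right) - 8 = \sqrt{6 + \left(6 \cdot 2 \sqrt{10} \left(-2 + \sqrt{10}\right) + 3\right)} \left(-1\right) - 8 = \sqrt{6 + \left(12 \sqrt{10} \left(-2 + \sqrt{10}\right) + 3\right)} \left(-1\right) - 8 = \sqrt{6 + \left(3 + 12 \sqrt{10} \left(-2 + \sqrt{10}\right)\right)} \left(-1\right) - 8 = \sqrt{9 + 12 \sqrt{10} \left(-2 + \sqrt{10}\right)} \left(-1\right) - 8 = - \sqrt{9 + 12 \sqrt{10} \left(-2 + \sqrt{10}\right)} - 8 = -8 - \sqrt{9 + 12 \sqrt{10} \left(-2 + \sqrt{10}\right)}$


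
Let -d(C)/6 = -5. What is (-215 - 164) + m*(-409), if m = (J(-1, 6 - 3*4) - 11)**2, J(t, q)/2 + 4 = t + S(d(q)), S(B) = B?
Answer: -622468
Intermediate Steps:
d(C) = 30 (d(C) = -6*(-5) = 30)
J(t, q) = 52 + 2*t (J(t, q) = -8 + 2*(t + 30) = -8 + 2*(30 + t) = -8 + (60 + 2*t) = 52 + 2*t)
m = 1521 (m = ((52 + 2*(-1)) - 11)**2 = ((52 - 2) - 11)**2 = (50 - 11)**2 = 39**2 = 1521)
(-215 - 164) + m*(-409) = (-215 - 164) + 1521*(-409) = -379 - 622089 = -622468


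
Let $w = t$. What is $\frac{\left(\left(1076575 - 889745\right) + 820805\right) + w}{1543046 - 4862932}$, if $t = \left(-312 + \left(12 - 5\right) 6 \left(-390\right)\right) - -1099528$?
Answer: $- \frac{2090471}{3319886} \approx -0.62968$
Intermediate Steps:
$t = 1082836$ ($t = \left(-312 + 7 \cdot 6 \left(-390\right)\right) + 1099528 = \left(-312 + 42 \left(-390\right)\right) + 1099528 = \left(-312 - 16380\right) + 1099528 = -16692 + 1099528 = 1082836$)
$w = 1082836$
$\frac{\left(\left(1076575 - 889745\right) + 820805\right) + w}{1543046 - 4862932} = \frac{\left(\left(1076575 - 889745\right) + 820805\right) + 1082836}{1543046 - 4862932} = \frac{\left(186830 + 820805\right) + 1082836}{-3319886} = \left(1007635 + 1082836\right) \left(- \frac{1}{3319886}\right) = 2090471 \left(- \frac{1}{3319886}\right) = - \frac{2090471}{3319886}$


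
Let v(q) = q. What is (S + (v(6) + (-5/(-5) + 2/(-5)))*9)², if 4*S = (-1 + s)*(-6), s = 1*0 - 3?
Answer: 106929/25 ≈ 4277.2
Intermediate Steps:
s = -3 (s = 0 - 3 = -3)
S = 6 (S = ((-1 - 3)*(-6))/4 = (-4*(-6))/4 = (¼)*24 = 6)
(S + (v(6) + (-5/(-5) + 2/(-5)))*9)² = (6 + (6 + (-5/(-5) + 2/(-5)))*9)² = (6 + (6 + (-5*(-⅕) + 2*(-⅕)))*9)² = (6 + (6 + (1 - ⅖))*9)² = (6 + (6 + ⅗)*9)² = (6 + (33/5)*9)² = (6 + 297/5)² = (327/5)² = 106929/25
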